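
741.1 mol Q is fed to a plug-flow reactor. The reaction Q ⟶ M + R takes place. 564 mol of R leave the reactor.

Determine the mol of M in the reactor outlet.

For R: n = n₀ + 1ξ → 564 = 0 + 1ξ, giving ξ = 564 mol.
Outlet amounts (n = n₀ + ν ξ):
  Q: 741.1 − 1(564) = 177.1
  M: 0 + 1(564) = 564
  R: 0 + 1(564) = 564

564 mol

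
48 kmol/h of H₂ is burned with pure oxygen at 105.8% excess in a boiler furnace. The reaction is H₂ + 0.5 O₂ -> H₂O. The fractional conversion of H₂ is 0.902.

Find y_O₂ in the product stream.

Stoichiometric O₂ = 0.5 × 48 = 24 kmol/h; O₂ fed = 24 × 2.058 = 49.39 kmol/h.
Fuel reacted = 0.902 × 48 → ξ = 43.3 kmol/h.
Outlet (n = n₀ + ν ξ):
  H₂: 48 − 1(43.3) = 4.704
  O₂: 49.39 − 0.5(43.3) = 27.74
  H₂O: 0 + 1(43.3) = 43.3
Total out = 75.74 kmol/h; y_O₂ = 27.74 / 75.74 = 0.3663.

0.366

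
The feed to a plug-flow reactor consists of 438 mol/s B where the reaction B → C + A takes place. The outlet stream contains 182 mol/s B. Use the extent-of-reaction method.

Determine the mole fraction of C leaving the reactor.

For B: n = n₀ − 1ξ → 182 = 438 − 1ξ, giving ξ = 256 mol/s.
Outlet amounts (n = n₀ + ν ξ):
  B: 438 − 1(256) = 182
  C: 0 + 1(256) = 256
  A: 0 + 1(256) = 256
Total out = 694 mol/s; y_C = 256 / 694 = 0.3689.

0.369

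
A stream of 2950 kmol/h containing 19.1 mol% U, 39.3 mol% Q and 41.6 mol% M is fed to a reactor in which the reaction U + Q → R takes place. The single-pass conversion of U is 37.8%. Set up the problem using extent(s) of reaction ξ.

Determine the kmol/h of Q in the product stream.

U reacted = 0.378 × 563.5 = 213 kmol/h; ν_U = −1, so ξ = 213/1 = 213 kmol/h.
Outlet amounts (n = n₀ + ν ξ):
  U: 563.5 − 1(213) = 350.5
  Q: 1159 − 1(213) = 946.4
  R: 0 + 1(213) = 213
  M: 1227 (inert)

946 kmol/h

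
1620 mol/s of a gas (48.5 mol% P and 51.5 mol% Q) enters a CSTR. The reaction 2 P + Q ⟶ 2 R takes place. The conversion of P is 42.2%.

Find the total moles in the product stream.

P reacted = 0.422 × 785.7 = 331.6 mol/s; ν_P = −2, so ξ = 331.6/2 = 165.8 mol/s.
Outlet amounts (n = n₀ + ν ξ):
  P: 785.7 − 2(165.8) = 454.1
  Q: 834.3 − 1(165.8) = 668.5
  R: 0 + 2(165.8) = 331.6
Total out = 454.1 + 668.5 + 331.6 = 1454 mol/s.

1450 mol/s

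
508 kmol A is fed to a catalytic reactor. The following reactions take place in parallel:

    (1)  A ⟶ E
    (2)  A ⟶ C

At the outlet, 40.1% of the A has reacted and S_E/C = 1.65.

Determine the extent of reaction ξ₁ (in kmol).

ξ₁ = 127 kmol

Conversion of A: A consumed = 0.401 × 508 = 203.7 kmol = 1ξ₁ + 1ξ₂.
Selectivity: 1ξ₁ / (1ξ₂) = 1.65 → ξ₁ = 1.65 ξ₂.
Substitute: (1·1.65 + 1) ξ₂ = 203.7 → ξ₂ = 76.87 kmol, ξ₁ = 126.8 kmol.
Outlet amounts (n = n₀ + Σ ν·ξ):
  A: 508 − 1(126.8) − 1(76.87) = 304.3
  E: 0 + 1(126.8) = 126.8
  C: 0 + 1(76.87) = 76.87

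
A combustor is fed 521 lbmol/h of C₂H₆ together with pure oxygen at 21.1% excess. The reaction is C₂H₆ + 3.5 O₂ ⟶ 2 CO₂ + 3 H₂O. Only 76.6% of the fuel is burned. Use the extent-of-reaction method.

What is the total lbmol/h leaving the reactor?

2930 lbmol/h

Stoichiometric O₂ = 3.5 × 521 = 1824 lbmol/h; O₂ fed = 1824 × 1.211 = 2208 lbmol/h.
Fuel reacted = 0.766 × 521 → ξ = 399.1 lbmol/h.
Outlet (n = n₀ + ν ξ):
  C₂H₆: 521 − 1(399.1) = 121.9
  O₂: 2208 − 3.5(399.1) = 811.5
  CO₂: 0 + 2(399.1) = 798.2
  H₂O: 0 + 3(399.1) = 1197
Total out = 121.9 + 811.5 + 798.2 + 1197 = 2929 lbmol/h.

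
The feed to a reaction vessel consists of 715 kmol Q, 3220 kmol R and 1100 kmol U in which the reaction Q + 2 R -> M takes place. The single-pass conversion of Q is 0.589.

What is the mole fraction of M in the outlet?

0.1

Q reacted = 0.589 × 715 = 421.1 kmol; ν_Q = −1, so ξ = 421.1/1 = 421.1 kmol.
Outlet amounts (n = n₀ + ν ξ):
  Q: 715 − 1(421.1) = 293.9
  R: 3220 − 2(421.1) = 2378
  M: 0 + 1(421.1) = 421.1
  U: 1100 (inert)
Total out = 4193 kmol; y_M = 421.1 / 4193 = 0.1004.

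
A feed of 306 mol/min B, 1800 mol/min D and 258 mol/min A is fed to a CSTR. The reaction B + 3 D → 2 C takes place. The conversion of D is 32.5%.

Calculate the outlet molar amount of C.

D reacted = 0.325 × 1800 = 585 mol/min; ν_D = −3, so ξ = 585/3 = 195 mol/min.
Outlet amounts (n = n₀ + ν ξ):
  B: 306 − 1(195) = 111
  D: 1800 − 3(195) = 1215
  C: 0 + 2(195) = 390
  A: 258 (inert)

390 mol/min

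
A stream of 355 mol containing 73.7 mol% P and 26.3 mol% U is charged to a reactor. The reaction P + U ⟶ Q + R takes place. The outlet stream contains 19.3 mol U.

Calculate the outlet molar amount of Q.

For U: n = n₀ − 1ξ → 19.3 = 93.36 − 1ξ, giving ξ = 74.06 mol.
Outlet amounts (n = n₀ + ν ξ):
  P: 261.6 − 1(74.06) = 187.6
  U: 93.36 − 1(74.06) = 19.3
  Q: 0 + 1(74.06) = 74.06
  R: 0 + 1(74.06) = 74.06

74.1 mol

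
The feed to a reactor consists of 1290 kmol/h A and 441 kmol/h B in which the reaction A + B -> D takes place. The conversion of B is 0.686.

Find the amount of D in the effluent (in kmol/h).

303 kmol/h

B reacted = 0.686 × 441 = 302.5 kmol/h; ν_B = −1, so ξ = 302.5/1 = 302.5 kmol/h.
Outlet amounts (n = n₀ + ν ξ):
  A: 1290 − 1(302.5) = 987.5
  B: 441 − 1(302.5) = 138.5
  D: 0 + 1(302.5) = 302.5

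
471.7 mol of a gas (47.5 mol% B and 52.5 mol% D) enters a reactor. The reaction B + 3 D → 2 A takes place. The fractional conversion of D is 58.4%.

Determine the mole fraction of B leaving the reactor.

D reacted = 0.584 × 247.6 = 144.6 mol; ν_D = −3, so ξ = 144.6/3 = 48.21 mol.
Outlet amounts (n = n₀ + ν ξ):
  B: 224.1 − 1(48.21) = 175.8
  D: 247.6 − 3(48.21) = 103
  A: 0 + 2(48.21) = 96.42
Total out = 375.3 mol; y_B = 175.8 / 375.3 = 0.4686.

0.469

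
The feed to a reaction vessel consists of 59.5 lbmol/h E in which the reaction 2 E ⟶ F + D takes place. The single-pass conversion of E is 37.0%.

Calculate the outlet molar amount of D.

E reacted = 0.37 × 59.5 = 22.02 lbmol/h; ν_E = −2, so ξ = 22.02/2 = 11.01 lbmol/h.
Outlet amounts (n = n₀ + ν ξ):
  E: 59.5 − 2(11.01) = 37.48
  F: 0 + 1(11.01) = 11.01
  D: 0 + 1(11.01) = 11.01

11 lbmol/h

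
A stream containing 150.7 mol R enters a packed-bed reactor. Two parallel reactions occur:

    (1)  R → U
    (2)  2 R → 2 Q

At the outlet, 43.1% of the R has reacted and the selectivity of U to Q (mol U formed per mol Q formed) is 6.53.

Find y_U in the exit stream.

Conversion of R: R consumed = 0.431 × 150.7 = 64.95 mol = 1ξ₁ + 2ξ₂.
Selectivity: 1ξ₁ / (2ξ₂) = 6.53 → ξ₁ = 13.06 ξ₂.
Substitute: (1·13.06 + 2) ξ₂ = 64.95 → ξ₂ = 4.313 mol, ξ₁ = 56.33 mol.
Outlet amounts (n = n₀ + Σ ν·ξ):
  R: 150.7 − 1(56.33) − 2(4.313) = 85.75
  U: 0 + 1(56.33) = 56.33
  Q: 0 + 2(4.313) = 8.626
Total out = 150.7 mol; y_U = 56.33 / 150.7 = 0.3738.

0.374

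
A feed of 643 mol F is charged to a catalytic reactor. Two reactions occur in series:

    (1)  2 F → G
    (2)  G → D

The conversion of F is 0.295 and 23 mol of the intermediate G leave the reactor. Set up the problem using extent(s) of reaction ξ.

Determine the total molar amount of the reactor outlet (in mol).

Conversion of F: F consumed = 2ξ₁ = 0.295 × 643 → ξ₁ = 94.84 mol.
G balance: n_G = 0 + 1ξ₁ − 1ξ₂ = 23 → ξ₂ = (1·94.84 − 23)/1 = 71.84 mol.
Outlet amounts (n = n₀ + Σ ν·ξ):
  F: 643 − 2(94.84) = 453.3
  G: 0 + 1(94.84) − 1(71.84) = 23
  D: 0 + 1(71.84) = 71.84
Total out = 453.3 + 23 + 71.84 = 548.2 mol.

548 mol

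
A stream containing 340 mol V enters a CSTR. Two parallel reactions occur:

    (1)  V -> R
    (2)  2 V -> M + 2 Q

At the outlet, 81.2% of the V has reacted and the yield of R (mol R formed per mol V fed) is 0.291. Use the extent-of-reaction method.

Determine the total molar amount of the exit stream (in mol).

429 mol

Yield of R: 1ξ₁ / 340 = 0.291 → ξ₁ = 98.94 mol.
Conversion of V: 1ξ₁ + 2ξ₂ = 0.812 × 340 = 276.1 → ξ₂ = 88.57 mol.
Outlet amounts (n = n₀ + Σ ν·ξ):
  V: 340 − 1(98.94) − 2(88.57) = 63.92
  R: 0 + 1(98.94) = 98.94
  M: 0 + 1(88.57) = 88.57
  Q: 0 + 2(88.57) = 177.1
Total out = 63.92 + 98.94 + 88.57 + 177.1 = 428.6 mol.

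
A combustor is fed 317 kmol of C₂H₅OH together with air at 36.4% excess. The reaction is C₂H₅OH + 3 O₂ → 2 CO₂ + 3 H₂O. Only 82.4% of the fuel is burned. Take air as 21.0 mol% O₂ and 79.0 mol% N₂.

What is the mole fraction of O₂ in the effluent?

0.076

Stoichiometric O₂ = 3 × 317 = 951 kmol; O₂ fed = 951 × 1.364 = 1297 kmol.
N₂ fed = 1297 × 79/21 = 4880 kmol.
Fuel reacted = 0.824 × 317 → ξ = 261.2 kmol.
Outlet (n = n₀ + ν ξ):
  C₂H₅OH: 317 − 1(261.2) = 55.79
  O₂: 1297 − 3(261.2) = 513.5
  N₂: 4880 (inert)
  CO₂: 0 + 2(261.2) = 522.4
  H₂O: 0 + 3(261.2) = 783.6
Total out = 6755 kmol; y_O₂ = 513.5 / 6755 = 0.07602.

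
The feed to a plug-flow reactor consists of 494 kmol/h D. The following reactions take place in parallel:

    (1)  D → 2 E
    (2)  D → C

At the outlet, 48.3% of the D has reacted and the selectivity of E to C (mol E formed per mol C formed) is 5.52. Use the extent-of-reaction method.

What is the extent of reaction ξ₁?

Conversion of D: D consumed = 0.483 × 494 = 238.6 kmol/h = 1ξ₁ + 1ξ₂.
Selectivity: 2ξ₁ / (1ξ₂) = 5.52 → ξ₁ = 2.76 ξ₂.
Substitute: (1·2.76 + 1) ξ₂ = 238.6 → ξ₂ = 63.46 kmol/h, ξ₁ = 175.1 kmol/h.
Outlet amounts (n = n₀ + Σ ν·ξ):
  D: 494 − 1(175.1) − 1(63.46) = 255.4
  E: 0 + 2(175.1) = 350.3
  C: 0 + 1(63.46) = 63.46

ξ₁ = 175 kmol/h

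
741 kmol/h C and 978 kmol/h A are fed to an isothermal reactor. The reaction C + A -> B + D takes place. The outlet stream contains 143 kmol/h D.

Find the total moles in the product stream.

For D: n = n₀ + 1ξ → 143 = 0 + 1ξ, giving ξ = 143 kmol/h.
Outlet amounts (n = n₀ + ν ξ):
  C: 741 − 1(143) = 598
  A: 978 − 1(143) = 835
  B: 0 + 1(143) = 143
  D: 0 + 1(143) = 143
Total out = 598 + 835 + 143 + 143 = 1719 kmol/h.

1720 kmol/h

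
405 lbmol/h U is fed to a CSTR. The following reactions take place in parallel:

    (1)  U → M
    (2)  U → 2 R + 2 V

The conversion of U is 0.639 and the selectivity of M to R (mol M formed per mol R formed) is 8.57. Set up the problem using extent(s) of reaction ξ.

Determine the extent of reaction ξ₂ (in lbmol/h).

Conversion of U: U consumed = 0.639 × 405 = 258.8 lbmol/h = 1ξ₁ + 1ξ₂.
Selectivity: 1ξ₁ / (2ξ₂) = 8.57 → ξ₁ = 17.14 ξ₂.
Substitute: (1·17.14 + 1) ξ₂ = 258.8 → ξ₂ = 14.27 lbmol/h, ξ₁ = 244.5 lbmol/h.
Outlet amounts (n = n₀ + Σ ν·ξ):
  U: 405 − 1(244.5) − 1(14.27) = 146.2
  M: 0 + 1(244.5) = 244.5
  R: 0 + 2(14.27) = 28.53
  V: 0 + 2(14.27) = 28.53

ξ₂ = 14.3 lbmol/h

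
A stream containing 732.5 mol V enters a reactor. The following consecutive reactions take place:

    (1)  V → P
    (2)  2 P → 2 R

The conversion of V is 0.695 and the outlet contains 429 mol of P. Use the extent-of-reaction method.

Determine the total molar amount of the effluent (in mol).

732 mol

Conversion of V: V consumed = 1ξ₁ = 0.695 × 732.5 → ξ₁ = 509.1 mol.
P balance: n_P = 0 + 1ξ₁ − 2ξ₂ = 429 → ξ₂ = (1·509.1 − 429)/2 = 40.04 mol.
Outlet amounts (n = n₀ + Σ ν·ξ):
  V: 732.5 − 1(509.1) = 223.4
  P: 0 + 1(509.1) − 2(40.04) = 429
  R: 0 + 2(40.04) = 80.09
Total out = 223.4 + 429 + 80.09 = 732.5 mol.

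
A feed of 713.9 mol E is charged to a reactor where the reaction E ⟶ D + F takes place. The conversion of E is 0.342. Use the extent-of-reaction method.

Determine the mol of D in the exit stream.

244 mol

E reacted = 0.342 × 713.9 = 244.2 mol; ν_E = −1, so ξ = 244.2/1 = 244.2 mol.
Outlet amounts (n = n₀ + ν ξ):
  E: 713.9 − 1(244.2) = 469.7
  D: 0 + 1(244.2) = 244.2
  F: 0 + 1(244.2) = 244.2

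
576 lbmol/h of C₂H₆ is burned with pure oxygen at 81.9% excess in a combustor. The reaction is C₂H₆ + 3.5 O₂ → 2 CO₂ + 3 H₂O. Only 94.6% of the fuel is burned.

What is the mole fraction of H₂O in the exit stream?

0.362

Stoichiometric O₂ = 3.5 × 576 = 2016 lbmol/h; O₂ fed = 2016 × 1.819 = 3667 lbmol/h.
Fuel reacted = 0.946 × 576 → ξ = 544.9 lbmol/h.
Outlet (n = n₀ + ν ξ):
  C₂H₆: 576 − 1(544.9) = 31.1
  O₂: 3667 − 3.5(544.9) = 1760
  CO₂: 0 + 2(544.9) = 1090
  H₂O: 0 + 3(544.9) = 1635
Total out = 4516 lbmol/h; y_H₂O = 1635 / 4516 = 0.362.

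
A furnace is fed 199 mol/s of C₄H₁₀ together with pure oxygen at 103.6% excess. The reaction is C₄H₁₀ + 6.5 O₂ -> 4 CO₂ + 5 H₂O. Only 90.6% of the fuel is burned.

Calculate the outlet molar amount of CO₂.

Stoichiometric O₂ = 6.5 × 199 = 1294 mol/s; O₂ fed = 1294 × 2.036 = 2634 mol/s.
Fuel reacted = 0.906 × 199 → ξ = 180.3 mol/s.
Outlet (n = n₀ + ν ξ):
  C₄H₁₀: 199 − 1(180.3) = 18.71
  O₂: 2634 − 6.5(180.3) = 1462
  CO₂: 0 + 4(180.3) = 721.2
  H₂O: 0 + 5(180.3) = 901.5

721 mol/s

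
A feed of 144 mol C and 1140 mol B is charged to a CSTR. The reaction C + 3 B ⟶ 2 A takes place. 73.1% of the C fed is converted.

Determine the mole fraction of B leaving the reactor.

C reacted = 0.731 × 144 = 105.3 mol; ν_C = −1, so ξ = 105.3/1 = 105.3 mol.
Outlet amounts (n = n₀ + ν ξ):
  C: 144 − 1(105.3) = 38.74
  B: 1140 − 3(105.3) = 824.2
  A: 0 + 2(105.3) = 210.5
Total out = 1073 mol; y_B = 824.2 / 1073 = 0.7678.

0.768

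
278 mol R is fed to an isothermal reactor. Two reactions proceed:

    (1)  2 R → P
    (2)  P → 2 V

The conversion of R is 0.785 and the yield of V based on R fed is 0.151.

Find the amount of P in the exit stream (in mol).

Conversion of R: R consumed = 2ξ₁ = 0.785 × 278 → ξ₁ = 109.1 mol.
Yield of V: 2ξ₂ / 278 = 0.151 → ξ₂ = 20.99 mol.
Outlet amounts (n = n₀ + Σ ν·ξ):
  R: 278 − 2(109.1) = 59.77
  P: 0 + 1(109.1) − 1(20.99) = 88.13
  V: 0 + 2(20.99) = 41.98

88.1 mol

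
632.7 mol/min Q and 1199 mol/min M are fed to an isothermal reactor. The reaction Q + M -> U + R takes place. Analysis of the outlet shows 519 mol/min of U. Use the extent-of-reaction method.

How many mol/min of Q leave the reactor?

For U: n = n₀ + 1ξ → 519 = 0 + 1ξ, giving ξ = 519 mol/min.
Outlet amounts (n = n₀ + ν ξ):
  Q: 632.7 − 1(519) = 113.7
  M: 1199 − 1(519) = 680
  U: 0 + 1(519) = 519
  R: 0 + 1(519) = 519

114 mol/min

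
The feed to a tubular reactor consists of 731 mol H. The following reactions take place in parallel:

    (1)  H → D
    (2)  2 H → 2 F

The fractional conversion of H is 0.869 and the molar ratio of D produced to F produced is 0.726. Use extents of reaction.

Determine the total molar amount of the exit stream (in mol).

731 mol

Conversion of H: H consumed = 0.869 × 731 = 635.2 mol = 1ξ₁ + 2ξ₂.
Selectivity: 1ξ₁ / (2ξ₂) = 0.726 → ξ₁ = 1.452 ξ₂.
Substitute: (1·1.452 + 2) ξ₂ = 635.2 → ξ₂ = 184 mol, ξ₁ = 267.2 mol.
Outlet amounts (n = n₀ + Σ ν·ξ):
  H: 731 − 1(267.2) − 2(184) = 95.76
  D: 0 + 1(267.2) = 267.2
  F: 0 + 2(184) = 368
Total out = 95.76 + 267.2 + 368 = 731 mol.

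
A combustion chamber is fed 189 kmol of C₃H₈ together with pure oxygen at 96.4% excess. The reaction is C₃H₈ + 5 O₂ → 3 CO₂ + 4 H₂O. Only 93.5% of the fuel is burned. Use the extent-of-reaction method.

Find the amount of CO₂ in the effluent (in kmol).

530 kmol

Stoichiometric O₂ = 5 × 189 = 945 kmol; O₂ fed = 945 × 1.964 = 1856 kmol.
Fuel reacted = 0.935 × 189 → ξ = 176.7 kmol.
Outlet (n = n₀ + ν ξ):
  C₃H₈: 189 − 1(176.7) = 12.28
  O₂: 1856 − 5(176.7) = 972.4
  CO₂: 0 + 3(176.7) = 530.1
  H₂O: 0 + 4(176.7) = 706.9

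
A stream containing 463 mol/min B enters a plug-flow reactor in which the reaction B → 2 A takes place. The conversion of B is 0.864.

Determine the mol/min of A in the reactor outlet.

B reacted = 0.864 × 463 = 400 mol/min; ν_B = −1, so ξ = 400/1 = 400 mol/min.
Outlet amounts (n = n₀ + ν ξ):
  B: 463 − 1(400) = 62.97
  A: 0 + 2(400) = 800.1

800 mol/min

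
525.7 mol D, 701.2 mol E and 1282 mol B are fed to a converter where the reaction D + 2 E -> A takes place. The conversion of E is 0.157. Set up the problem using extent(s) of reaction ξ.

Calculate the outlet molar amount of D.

E reacted = 0.157 × 701.2 = 110.1 mol; ν_E = −2, so ξ = 110.1/2 = 55.04 mol.
Outlet amounts (n = n₀ + ν ξ):
  D: 525.7 − 1(55.04) = 470.7
  E: 701.2 − 2(55.04) = 591.1
  A: 0 + 1(55.04) = 55.04
  B: 1282 (inert)

471 mol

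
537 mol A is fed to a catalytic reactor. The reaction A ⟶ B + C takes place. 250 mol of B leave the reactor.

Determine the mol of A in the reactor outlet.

For B: n = n₀ + 1ξ → 250 = 0 + 1ξ, giving ξ = 250 mol.
Outlet amounts (n = n₀ + ν ξ):
  A: 537 − 1(250) = 287
  B: 0 + 1(250) = 250
  C: 0 + 1(250) = 250

287 mol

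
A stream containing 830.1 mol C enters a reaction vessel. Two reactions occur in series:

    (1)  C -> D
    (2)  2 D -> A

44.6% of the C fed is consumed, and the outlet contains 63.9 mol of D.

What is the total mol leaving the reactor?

677 mol

Conversion of C: C consumed = 1ξ₁ = 0.446 × 830.1 → ξ₁ = 370.2 mol.
D balance: n_D = 0 + 1ξ₁ − 2ξ₂ = 63.9 → ξ₂ = (1·370.2 − 63.9)/2 = 153.2 mol.
Outlet amounts (n = n₀ + Σ ν·ξ):
  C: 830.1 − 1(370.2) = 459.9
  D: 0 + 1(370.2) − 2(153.2) = 63.9
  A: 0 + 1(153.2) = 153.2
Total out = 459.9 + 63.9 + 153.2 = 676.9 mol.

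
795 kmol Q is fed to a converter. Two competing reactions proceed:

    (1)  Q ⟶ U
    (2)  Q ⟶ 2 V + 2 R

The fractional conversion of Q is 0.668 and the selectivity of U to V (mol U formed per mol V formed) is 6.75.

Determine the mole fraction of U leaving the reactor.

0.546

Conversion of Q: Q consumed = 0.668 × 795 = 531.1 kmol = 1ξ₁ + 1ξ₂.
Selectivity: 1ξ₁ / (2ξ₂) = 6.75 → ξ₁ = 13.5 ξ₂.
Substitute: (1·13.5 + 1) ξ₂ = 531.1 → ξ₂ = 36.62 kmol, ξ₁ = 494.4 kmol.
Outlet amounts (n = n₀ + Σ ν·ξ):
  Q: 795 − 1(494.4) − 1(36.62) = 263.9
  U: 0 + 1(494.4) = 494.4
  V: 0 + 2(36.62) = 73.25
  R: 0 + 2(36.62) = 73.25
Total out = 904.9 kmol; y_U = 494.4 / 904.9 = 0.5464.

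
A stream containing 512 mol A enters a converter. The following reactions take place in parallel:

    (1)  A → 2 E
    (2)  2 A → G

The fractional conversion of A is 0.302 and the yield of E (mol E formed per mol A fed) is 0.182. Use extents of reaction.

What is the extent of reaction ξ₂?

Yield of E: 2ξ₁ / 512 = 0.182 → ξ₁ = 46.59 mol.
Conversion of A: 1ξ₁ + 2ξ₂ = 0.302 × 512 = 154.6 → ξ₂ = 54.02 mol.
Outlet amounts (n = n₀ + Σ ν·ξ):
  A: 512 − 1(46.59) − 2(54.02) = 357.4
  E: 0 + 2(46.59) = 93.18
  G: 0 + 1(54.02) = 54.02

ξ₂ = 54 mol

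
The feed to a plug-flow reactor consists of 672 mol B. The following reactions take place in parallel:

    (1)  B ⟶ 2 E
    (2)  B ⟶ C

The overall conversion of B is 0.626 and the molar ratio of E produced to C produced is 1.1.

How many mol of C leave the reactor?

271 mol

Conversion of B: B consumed = 0.626 × 672 = 420.7 mol = 1ξ₁ + 1ξ₂.
Selectivity: 2ξ₁ / (1ξ₂) = 1.1 → ξ₁ = 0.55 ξ₂.
Substitute: (1·0.55 + 1) ξ₂ = 420.7 → ξ₂ = 271.4 mol, ξ₁ = 149.3 mol.
Outlet amounts (n = n₀ + Σ ν·ξ):
  B: 672 − 1(149.3) − 1(271.4) = 251.3
  E: 0 + 2(149.3) = 298.5
  C: 0 + 1(271.4) = 271.4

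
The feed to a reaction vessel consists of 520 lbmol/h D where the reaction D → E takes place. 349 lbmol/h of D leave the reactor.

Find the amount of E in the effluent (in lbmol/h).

171 lbmol/h

For D: n = n₀ − 1ξ → 349 = 520 − 1ξ, giving ξ = 171 lbmol/h.
Outlet amounts (n = n₀ + ν ξ):
  D: 520 − 1(171) = 349
  E: 0 + 1(171) = 171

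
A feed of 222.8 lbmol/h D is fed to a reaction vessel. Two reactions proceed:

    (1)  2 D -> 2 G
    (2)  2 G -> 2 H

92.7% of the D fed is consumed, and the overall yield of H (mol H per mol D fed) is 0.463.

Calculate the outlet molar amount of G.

Conversion of D: D consumed = 2ξ₁ = 0.927 × 222.8 → ξ₁ = 103.3 lbmol/h.
Yield of H: 2ξ₂ / 222.8 = 0.463 → ξ₂ = 51.58 lbmol/h.
Outlet amounts (n = n₀ + Σ ν·ξ):
  D: 222.8 − 2(103.3) = 16.26
  G: 0 + 2(103.3) − 2(51.58) = 103.4
  H: 0 + 2(51.58) = 103.2

103 lbmol/h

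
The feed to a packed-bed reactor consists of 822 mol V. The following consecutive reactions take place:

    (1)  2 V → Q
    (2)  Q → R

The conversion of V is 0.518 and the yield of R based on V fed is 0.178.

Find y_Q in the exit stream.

0.109

Conversion of V: V consumed = 2ξ₁ = 0.518 × 822 → ξ₁ = 212.9 mol.
Yield of R: 1ξ₂ / 822 = 0.178 → ξ₂ = 146.3 mol.
Outlet amounts (n = n₀ + Σ ν·ξ):
  V: 822 − 2(212.9) = 396.2
  Q: 0 + 1(212.9) − 1(146.3) = 66.58
  R: 0 + 1(146.3) = 146.3
Total out = 609.1 mol; y_Q = 66.58 / 609.1 = 0.1093.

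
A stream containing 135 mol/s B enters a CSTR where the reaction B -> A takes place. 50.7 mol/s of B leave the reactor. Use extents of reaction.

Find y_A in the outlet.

For B: n = n₀ − 1ξ → 50.7 = 135 − 1ξ, giving ξ = 84.3 mol/s.
Outlet amounts (n = n₀ + ν ξ):
  B: 135 − 1(84.3) = 50.7
  A: 0 + 1(84.3) = 84.3
Total out = 135 mol/s; y_A = 84.3 / 135 = 0.6244.

0.624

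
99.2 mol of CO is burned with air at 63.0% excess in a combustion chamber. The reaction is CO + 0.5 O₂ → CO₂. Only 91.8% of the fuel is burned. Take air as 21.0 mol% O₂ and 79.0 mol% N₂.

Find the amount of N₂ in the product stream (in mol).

304 mol

Stoichiometric O₂ = 0.5 × 99.2 = 49.6 mol; O₂ fed = 49.6 × 1.630 = 80.85 mol.
N₂ fed = 80.85 × 79/21 = 304.1 mol.
Fuel reacted = 0.918 × 99.2 → ξ = 91.07 mol.
Outlet (n = n₀ + ν ξ):
  CO: 99.2 − 1(91.07) = 8.134
  O₂: 80.85 − 0.5(91.07) = 35.32
  N₂: 304.1 (inert)
  CO₂: 0 + 1(91.07) = 91.07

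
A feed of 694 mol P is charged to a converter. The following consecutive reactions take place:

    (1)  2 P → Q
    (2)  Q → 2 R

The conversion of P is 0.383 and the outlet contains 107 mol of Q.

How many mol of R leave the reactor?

51.8 mol

Conversion of P: P consumed = 2ξ₁ = 0.383 × 694 → ξ₁ = 132.9 mol.
Q balance: n_Q = 0 + 1ξ₁ − 1ξ₂ = 107 → ξ₂ = (1·132.9 − 107)/1 = 25.9 mol.
Outlet amounts (n = n₀ + Σ ν·ξ):
  P: 694 − 2(132.9) = 428.2
  Q: 0 + 1(132.9) − 1(25.9) = 107
  R: 0 + 2(25.9) = 51.8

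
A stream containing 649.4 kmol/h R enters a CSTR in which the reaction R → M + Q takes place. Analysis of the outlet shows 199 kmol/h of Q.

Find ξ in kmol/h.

For Q: n = n₀ + 1ξ → 199 = 0 + 1ξ, giving ξ = 199 kmol/h.
Outlet amounts (n = n₀ + ν ξ):
  R: 649.4 − 1(199) = 450.4
  M: 0 + 1(199) = 199
  Q: 0 + 1(199) = 199

ξ = 199 kmol/h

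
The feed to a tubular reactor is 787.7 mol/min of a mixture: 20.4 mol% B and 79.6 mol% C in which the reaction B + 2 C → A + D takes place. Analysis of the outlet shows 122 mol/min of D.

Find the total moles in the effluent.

666 mol/min

For D: n = n₀ + 1ξ → 122 = 0 + 1ξ, giving ξ = 122 mol/min.
Outlet amounts (n = n₀ + ν ξ):
  B: 160.7 − 1(122) = 38.69
  C: 627 − 2(122) = 383
  A: 0 + 1(122) = 122
  D: 0 + 1(122) = 122
Total out = 38.69 + 383 + 122 + 122 = 665.7 mol/min.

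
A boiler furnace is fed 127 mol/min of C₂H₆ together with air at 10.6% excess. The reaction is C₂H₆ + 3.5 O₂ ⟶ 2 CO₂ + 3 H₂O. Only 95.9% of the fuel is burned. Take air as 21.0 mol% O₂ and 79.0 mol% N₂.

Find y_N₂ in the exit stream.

Stoichiometric O₂ = 3.5 × 127 = 444.5 mol/min; O₂ fed = 444.5 × 1.106 = 491.6 mol/min.
N₂ fed = 491.6 × 79/21 = 1849 mol/min.
Fuel reacted = 0.959 × 127 → ξ = 121.8 mol/min.
Outlet (n = n₀ + ν ξ):
  C₂H₆: 127 − 1(121.8) = 5.207
  O₂: 491.6 − 3.5(121.8) = 65.34
  N₂: 1849 (inert)
  CO₂: 0 + 2(121.8) = 243.6
  H₂O: 0 + 3(121.8) = 365.4
Total out = 2529 mol/min; y_N₂ = 1849 / 2529 = 0.7313.

0.731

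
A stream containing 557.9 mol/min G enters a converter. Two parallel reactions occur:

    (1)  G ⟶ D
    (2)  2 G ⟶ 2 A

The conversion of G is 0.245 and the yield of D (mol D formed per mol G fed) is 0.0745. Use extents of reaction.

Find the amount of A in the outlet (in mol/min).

95.1 mol/min

Yield of D: 1ξ₁ / 557.9 = 0.0745 → ξ₁ = 41.56 mol/min.
Conversion of G: 1ξ₁ + 2ξ₂ = 0.245 × 557.9 = 136.7 → ξ₂ = 47.56 mol/min.
Outlet amounts (n = n₀ + Σ ν·ξ):
  G: 557.9 − 1(41.56) − 2(47.56) = 421.2
  D: 0 + 1(41.56) = 41.56
  A: 0 + 2(47.56) = 95.12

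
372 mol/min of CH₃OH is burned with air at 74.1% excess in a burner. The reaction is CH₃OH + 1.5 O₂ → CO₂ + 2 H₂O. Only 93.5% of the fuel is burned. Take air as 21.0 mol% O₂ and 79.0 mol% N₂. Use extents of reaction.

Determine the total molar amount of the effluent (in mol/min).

5170 mol/min

Stoichiometric O₂ = 1.5 × 372 = 558 mol/min; O₂ fed = 558 × 1.741 = 971.5 mol/min.
N₂ fed = 971.5 × 79/21 = 3655 mol/min.
Fuel reacted = 0.935 × 372 → ξ = 347.8 mol/min.
Outlet (n = n₀ + ν ξ):
  CH₃OH: 372 − 1(347.8) = 24.18
  O₂: 971.5 − 1.5(347.8) = 449.7
  N₂: 3655 (inert)
  CO₂: 0 + 1(347.8) = 347.8
  H₂O: 0 + 2(347.8) = 695.6
Total out = 24.18 + 449.7 + 3655 + 347.8 + 695.6 = 5172 mol/min.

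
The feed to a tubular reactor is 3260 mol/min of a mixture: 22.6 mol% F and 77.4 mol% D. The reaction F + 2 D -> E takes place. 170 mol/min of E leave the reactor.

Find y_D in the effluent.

0.748

For E: n = n₀ + 1ξ → 170 = 0 + 1ξ, giving ξ = 170 mol/min.
Outlet amounts (n = n₀ + ν ξ):
  F: 736.8 − 1(170) = 566.8
  D: 2523 − 2(170) = 2183
  E: 0 + 1(170) = 170
Total out = 2920 mol/min; y_D = 2183 / 2920 = 0.7477.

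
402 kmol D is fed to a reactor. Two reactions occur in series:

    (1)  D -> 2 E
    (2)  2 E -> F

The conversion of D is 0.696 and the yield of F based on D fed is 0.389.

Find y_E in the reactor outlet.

Conversion of D: D consumed = 1ξ₁ = 0.696 × 402 → ξ₁ = 279.8 kmol.
Yield of F: 1ξ₂ / 402 = 0.389 → ξ₂ = 156.4 kmol.
Outlet amounts (n = n₀ + Σ ν·ξ):
  D: 402 − 1(279.8) = 122.2
  E: 0 + 2(279.8) − 2(156.4) = 246.8
  F: 0 + 1(156.4) = 156.4
Total out = 525.4 kmol; y_E = 246.8 / 525.4 = 0.4698.

0.47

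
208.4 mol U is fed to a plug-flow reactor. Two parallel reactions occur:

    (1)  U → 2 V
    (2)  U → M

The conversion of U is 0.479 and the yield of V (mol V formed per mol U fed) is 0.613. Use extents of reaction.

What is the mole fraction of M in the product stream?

0.132

Yield of V: 2ξ₁ / 208.4 = 0.613 → ξ₁ = 63.87 mol.
Conversion of U: 1ξ₁ + 1ξ₂ = 0.479 × 208.4 = 99.82 → ξ₂ = 35.95 mol.
Outlet amounts (n = n₀ + Σ ν·ξ):
  U: 208.4 − 1(63.87) − 1(35.95) = 108.6
  V: 0 + 2(63.87) = 127.7
  M: 0 + 1(35.95) = 35.95
Total out = 272.3 mol; y_M = 35.95 / 272.3 = 0.132.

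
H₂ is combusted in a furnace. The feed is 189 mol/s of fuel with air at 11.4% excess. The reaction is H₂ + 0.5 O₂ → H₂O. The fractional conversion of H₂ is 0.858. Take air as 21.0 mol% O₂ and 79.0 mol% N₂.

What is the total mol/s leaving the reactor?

609 mol/s

Stoichiometric O₂ = 0.5 × 189 = 94.5 mol/s; O₂ fed = 94.5 × 1.114 = 105.3 mol/s.
N₂ fed = 105.3 × 79/21 = 396 mol/s.
Fuel reacted = 0.858 × 189 → ξ = 162.2 mol/s.
Outlet (n = n₀ + ν ξ):
  H₂: 189 − 1(162.2) = 26.84
  O₂: 105.3 − 0.5(162.2) = 24.19
  N₂: 396 (inert)
  H₂O: 0 + 1(162.2) = 162.2
Total out = 26.84 + 24.19 + 396 + 162.2 = 609.2 mol/s.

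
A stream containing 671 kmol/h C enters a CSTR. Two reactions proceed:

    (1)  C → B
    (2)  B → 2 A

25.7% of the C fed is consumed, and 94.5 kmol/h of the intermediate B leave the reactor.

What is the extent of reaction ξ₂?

Conversion of C: C consumed = 1ξ₁ = 0.257 × 671 → ξ₁ = 172.4 kmol/h.
B balance: n_B = 0 + 1ξ₁ − 1ξ₂ = 94.5 → ξ₂ = (1·172.4 − 94.5)/1 = 77.95 kmol/h.
Outlet amounts (n = n₀ + Σ ν·ξ):
  C: 671 − 1(172.4) = 498.6
  B: 0 + 1(172.4) − 1(77.95) = 94.5
  A: 0 + 2(77.95) = 155.9

ξ₂ = 77.9 kmol/h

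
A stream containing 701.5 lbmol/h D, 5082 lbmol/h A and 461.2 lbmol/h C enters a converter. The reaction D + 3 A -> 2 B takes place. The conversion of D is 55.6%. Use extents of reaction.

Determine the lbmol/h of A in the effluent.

3910 lbmol/h

D reacted = 0.556 × 701.5 = 390 lbmol/h; ν_D = −1, so ξ = 390/1 = 390 lbmol/h.
Outlet amounts (n = n₀ + ν ξ):
  D: 701.5 − 1(390) = 311.5
  A: 5082 − 3(390) = 3912
  B: 0 + 2(390) = 780.1
  C: 461.2 (inert)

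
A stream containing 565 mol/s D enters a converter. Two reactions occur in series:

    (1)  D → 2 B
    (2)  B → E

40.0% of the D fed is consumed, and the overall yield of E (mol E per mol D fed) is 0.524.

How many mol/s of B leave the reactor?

156 mol/s

Conversion of D: D consumed = 1ξ₁ = 0.4 × 565 → ξ₁ = 226 mol/s.
Yield of E: 1ξ₂ / 565 = 0.524 → ξ₂ = 296.1 mol/s.
Outlet amounts (n = n₀ + Σ ν·ξ):
  D: 565 − 1(226) = 339
  B: 0 + 2(226) − 1(296.1) = 155.9
  E: 0 + 1(296.1) = 296.1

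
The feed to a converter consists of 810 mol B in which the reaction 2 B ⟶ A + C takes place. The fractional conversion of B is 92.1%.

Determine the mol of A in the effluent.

B reacted = 0.921 × 810 = 746 mol; ν_B = −2, so ξ = 746/2 = 373 mol.
Outlet amounts (n = n₀ + ν ξ):
  B: 810 − 2(373) = 63.99
  A: 0 + 1(373) = 373
  C: 0 + 1(373) = 373

373 mol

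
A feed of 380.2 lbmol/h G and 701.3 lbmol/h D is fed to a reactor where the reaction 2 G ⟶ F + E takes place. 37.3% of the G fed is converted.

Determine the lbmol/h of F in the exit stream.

70.9 lbmol/h

G reacted = 0.373 × 380.2 = 141.8 lbmol/h; ν_G = −2, so ξ = 141.8/2 = 70.91 lbmol/h.
Outlet amounts (n = n₀ + ν ξ):
  G: 380.2 − 2(70.91) = 238.4
  F: 0 + 1(70.91) = 70.91
  E: 0 + 1(70.91) = 70.91
  D: 701.3 (inert)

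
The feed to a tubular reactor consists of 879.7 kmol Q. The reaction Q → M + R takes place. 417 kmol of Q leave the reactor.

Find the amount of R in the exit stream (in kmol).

For Q: n = n₀ − 1ξ → 417 = 879.7 − 1ξ, giving ξ = 462.7 kmol.
Outlet amounts (n = n₀ + ν ξ):
  Q: 879.7 − 1(462.7) = 417
  M: 0 + 1(462.7) = 462.7
  R: 0 + 1(462.7) = 462.7

463 kmol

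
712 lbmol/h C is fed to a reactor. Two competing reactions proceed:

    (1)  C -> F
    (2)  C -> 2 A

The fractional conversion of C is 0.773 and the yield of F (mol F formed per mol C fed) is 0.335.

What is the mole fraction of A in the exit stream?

Yield of F: 1ξ₁ / 712 = 0.335 → ξ₁ = 238.5 lbmol/h.
Conversion of C: 1ξ₁ + 1ξ₂ = 0.773 × 712 = 550.4 → ξ₂ = 311.9 lbmol/h.
Outlet amounts (n = n₀ + Σ ν·ξ):
  C: 712 − 1(238.5) − 1(311.9) = 161.6
  F: 0 + 1(238.5) = 238.5
  A: 0 + 2(311.9) = 623.7
Total out = 1024 lbmol/h; y_A = 623.7 / 1024 = 0.6092.

0.609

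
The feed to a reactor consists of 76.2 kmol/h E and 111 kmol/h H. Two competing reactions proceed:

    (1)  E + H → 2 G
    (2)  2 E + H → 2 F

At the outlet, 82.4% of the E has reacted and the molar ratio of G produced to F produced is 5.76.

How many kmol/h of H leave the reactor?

56.3 kmol/h

Conversion of E: E consumed = 0.824 × 76.2 = 62.79 kmol/h = 1ξ₁ + 2ξ₂.
Selectivity: 2ξ₁ / (2ξ₂) = 5.76 → ξ₁ = 5.76 ξ₂.
Substitute: (1·5.76 + 2) ξ₂ = 62.79 → ξ₂ = 8.091 kmol/h, ξ₁ = 46.61 kmol/h.
Outlet amounts (n = n₀ + Σ ν·ξ):
  E: 76.2 − 1(46.61) − 2(8.091) = 13.41
  H: 111 − 1(46.61) − 1(8.091) = 56.3
  G: 0 + 2(46.61) = 93.21
  F: 0 + 2(8.091) = 16.18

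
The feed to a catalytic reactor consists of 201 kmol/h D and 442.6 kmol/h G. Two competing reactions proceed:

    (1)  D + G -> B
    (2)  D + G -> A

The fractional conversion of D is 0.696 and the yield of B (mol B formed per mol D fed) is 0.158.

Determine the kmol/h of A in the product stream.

Yield of B: 1ξ₁ / 201 = 0.158 → ξ₁ = 31.76 kmol/h.
Conversion of D: 1ξ₁ + 1ξ₂ = 0.696 × 201 = 139.9 → ξ₂ = 108.1 kmol/h.
Outlet amounts (n = n₀ + Σ ν·ξ):
  D: 201 − 1(31.76) − 1(108.1) = 61.1
  G: 442.6 − 1(31.76) − 1(108.1) = 302.7
  B: 0 + 1(31.76) = 31.76
  A: 0 + 1(108.1) = 108.1

108 kmol/h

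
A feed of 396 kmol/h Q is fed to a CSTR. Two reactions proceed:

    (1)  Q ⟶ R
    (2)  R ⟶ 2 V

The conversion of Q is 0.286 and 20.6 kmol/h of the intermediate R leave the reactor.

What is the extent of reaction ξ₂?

ξ₂ = 92.7 kmol/h

Conversion of Q: Q consumed = 1ξ₁ = 0.286 × 396 → ξ₁ = 113.3 kmol/h.
R balance: n_R = 0 + 1ξ₁ − 1ξ₂ = 20.6 → ξ₂ = (1·113.3 − 20.6)/1 = 92.66 kmol/h.
Outlet amounts (n = n₀ + Σ ν·ξ):
  Q: 396 − 1(113.3) = 282.7
  R: 0 + 1(113.3) − 1(92.66) = 20.6
  V: 0 + 2(92.66) = 185.3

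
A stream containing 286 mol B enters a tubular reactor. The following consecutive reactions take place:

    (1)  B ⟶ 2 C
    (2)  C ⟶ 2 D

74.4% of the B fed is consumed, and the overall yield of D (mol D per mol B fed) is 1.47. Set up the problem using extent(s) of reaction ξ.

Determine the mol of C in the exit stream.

215 mol

Conversion of B: B consumed = 1ξ₁ = 0.744 × 286 → ξ₁ = 212.8 mol.
Yield of D: 2ξ₂ / 286 = 1.47 → ξ₂ = 210.2 mol.
Outlet amounts (n = n₀ + Σ ν·ξ):
  B: 286 − 1(212.8) = 73.22
  C: 0 + 2(212.8) − 1(210.2) = 215.4
  D: 0 + 2(210.2) = 420.4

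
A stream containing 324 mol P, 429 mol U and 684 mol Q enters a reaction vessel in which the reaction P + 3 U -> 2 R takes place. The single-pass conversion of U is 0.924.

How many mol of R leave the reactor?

264 mol

U reacted = 0.924 × 429 = 396.4 mol; ν_U = −3, so ξ = 396.4/3 = 132.1 mol.
Outlet amounts (n = n₀ + ν ξ):
  P: 324 − 1(132.1) = 191.9
  U: 429 − 3(132.1) = 32.6
  R: 0 + 2(132.1) = 264.3
  Q: 684 (inert)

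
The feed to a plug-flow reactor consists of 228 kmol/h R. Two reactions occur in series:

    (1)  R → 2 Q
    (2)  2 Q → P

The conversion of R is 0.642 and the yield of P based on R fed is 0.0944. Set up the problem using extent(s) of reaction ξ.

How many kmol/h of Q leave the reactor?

Conversion of R: R consumed = 1ξ₁ = 0.642 × 228 → ξ₁ = 146.4 kmol/h.
Yield of P: 1ξ₂ / 228 = 0.0944 → ξ₂ = 21.52 kmol/h.
Outlet amounts (n = n₀ + Σ ν·ξ):
  R: 228 − 1(146.4) = 81.62
  Q: 0 + 2(146.4) − 2(21.52) = 249.7
  P: 0 + 1(21.52) = 21.52

250 kmol/h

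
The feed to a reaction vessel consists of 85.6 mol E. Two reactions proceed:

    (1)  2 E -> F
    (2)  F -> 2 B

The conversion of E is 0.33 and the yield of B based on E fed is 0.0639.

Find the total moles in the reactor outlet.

Conversion of E: E consumed = 2ξ₁ = 0.33 × 85.6 → ξ₁ = 14.12 mol.
Yield of B: 2ξ₂ / 85.6 = 0.0639 → ξ₂ = 2.735 mol.
Outlet amounts (n = n₀ + Σ ν·ξ):
  E: 85.6 − 2(14.12) = 57.35
  F: 0 + 1(14.12) − 1(2.735) = 11.39
  B: 0 + 2(2.735) = 5.47
Total out = 57.35 + 11.39 + 5.47 = 74.21 mol.

74.2 mol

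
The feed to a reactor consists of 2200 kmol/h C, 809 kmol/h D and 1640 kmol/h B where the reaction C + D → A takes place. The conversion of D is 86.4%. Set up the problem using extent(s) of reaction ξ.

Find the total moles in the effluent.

D reacted = 0.864 × 809 = 699 kmol/h; ν_D = −1, so ξ = 699/1 = 699 kmol/h.
Outlet amounts (n = n₀ + ν ξ):
  C: 2200 − 1(699) = 1501
  D: 809 − 1(699) = 110
  A: 0 + 1(699) = 699
  B: 1640 (inert)
Total out = 1501 + 110 + 699 + 1640 = 3950 kmol/h.

3950 kmol/h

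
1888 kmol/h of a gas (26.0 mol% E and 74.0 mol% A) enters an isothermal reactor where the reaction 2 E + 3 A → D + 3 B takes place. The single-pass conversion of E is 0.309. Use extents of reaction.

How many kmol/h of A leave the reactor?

1170 kmol/h

E reacted = 0.309 × 490.9 = 151.7 kmol/h; ν_E = −2, so ξ = 151.7/2 = 75.84 kmol/h.
Outlet amounts (n = n₀ + ν ξ):
  E: 490.9 − 2(75.84) = 339.2
  A: 1397 − 3(75.84) = 1170
  D: 0 + 1(75.84) = 75.84
  B: 0 + 3(75.84) = 227.5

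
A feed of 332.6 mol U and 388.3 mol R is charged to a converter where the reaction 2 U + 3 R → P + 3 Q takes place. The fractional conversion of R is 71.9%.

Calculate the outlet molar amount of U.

R reacted = 0.719 × 388.3 = 279.2 mol; ν_R = −3, so ξ = 279.2/3 = 93.06 mol.
Outlet amounts (n = n₀ + ν ξ):
  U: 332.6 − 2(93.06) = 146.5
  R: 388.3 − 3(93.06) = 109.1
  P: 0 + 1(93.06) = 93.06
  Q: 0 + 3(93.06) = 279.2

146 mol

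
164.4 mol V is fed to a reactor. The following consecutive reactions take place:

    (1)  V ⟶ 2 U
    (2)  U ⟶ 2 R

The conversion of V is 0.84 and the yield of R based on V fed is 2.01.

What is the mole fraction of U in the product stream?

0.237

Conversion of V: V consumed = 1ξ₁ = 0.84 × 164.4 → ξ₁ = 138.1 mol.
Yield of R: 2ξ₂ / 164.4 = 2.01 → ξ₂ = 165.2 mol.
Outlet amounts (n = n₀ + Σ ν·ξ):
  V: 164.4 − 1(138.1) = 26.3
  U: 0 + 2(138.1) − 1(165.2) = 111
  R: 0 + 2(165.2) = 330.4
Total out = 467.7 mol; y_U = 111 / 467.7 = 0.2373.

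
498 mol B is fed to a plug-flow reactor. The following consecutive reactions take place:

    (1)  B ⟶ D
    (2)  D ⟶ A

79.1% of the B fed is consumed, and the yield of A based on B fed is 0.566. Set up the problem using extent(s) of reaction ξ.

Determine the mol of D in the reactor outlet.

Conversion of B: B consumed = 1ξ₁ = 0.791 × 498 → ξ₁ = 393.9 mol.
Yield of A: 1ξ₂ / 498 = 0.566 → ξ₂ = 281.9 mol.
Outlet amounts (n = n₀ + Σ ν·ξ):
  B: 498 − 1(393.9) = 104.1
  D: 0 + 1(393.9) − 1(281.9) = 112.1
  A: 0 + 1(281.9) = 281.9

112 mol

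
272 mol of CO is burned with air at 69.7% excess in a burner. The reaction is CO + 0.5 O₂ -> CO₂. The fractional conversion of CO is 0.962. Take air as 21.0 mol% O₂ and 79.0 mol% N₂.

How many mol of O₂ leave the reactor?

Stoichiometric O₂ = 0.5 × 272 = 136 mol; O₂ fed = 136 × 1.697 = 230.8 mol.
N₂ fed = 230.8 × 79/21 = 868.2 mol.
Fuel reacted = 0.962 × 272 → ξ = 261.7 mol.
Outlet (n = n₀ + ν ξ):
  CO: 272 − 1(261.7) = 10.34
  O₂: 230.8 − 0.5(261.7) = 99.96
  N₂: 868.2 (inert)
  CO₂: 0 + 1(261.7) = 261.7

100 mol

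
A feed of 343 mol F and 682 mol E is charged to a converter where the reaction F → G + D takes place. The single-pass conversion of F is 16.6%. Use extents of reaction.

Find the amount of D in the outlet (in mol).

F reacted = 0.166 × 343 = 56.94 mol; ν_F = −1, so ξ = 56.94/1 = 56.94 mol.
Outlet amounts (n = n₀ + ν ξ):
  F: 343 − 1(56.94) = 286.1
  G: 0 + 1(56.94) = 56.94
  D: 0 + 1(56.94) = 56.94
  E: 682 (inert)

56.9 mol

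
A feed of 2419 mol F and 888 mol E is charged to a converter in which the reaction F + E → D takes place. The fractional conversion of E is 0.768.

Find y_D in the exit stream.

0.26

E reacted = 0.768 × 888 = 682 mol; ν_E = −1, so ξ = 682/1 = 682 mol.
Outlet amounts (n = n₀ + ν ξ):
  F: 2419 − 1(682) = 1737
  E: 888 − 1(682) = 206
  D: 0 + 1(682) = 682
Total out = 2625 mol; y_D = 682 / 2625 = 0.2598.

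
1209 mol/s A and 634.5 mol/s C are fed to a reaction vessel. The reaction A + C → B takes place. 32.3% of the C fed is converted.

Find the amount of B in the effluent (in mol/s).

C reacted = 0.323 × 634.5 = 204.9 mol/s; ν_C = −1, so ξ = 204.9/1 = 204.9 mol/s.
Outlet amounts (n = n₀ + ν ξ):
  A: 1209 − 1(204.9) = 1004
  C: 634.5 − 1(204.9) = 429.6
  B: 0 + 1(204.9) = 204.9

205 mol/s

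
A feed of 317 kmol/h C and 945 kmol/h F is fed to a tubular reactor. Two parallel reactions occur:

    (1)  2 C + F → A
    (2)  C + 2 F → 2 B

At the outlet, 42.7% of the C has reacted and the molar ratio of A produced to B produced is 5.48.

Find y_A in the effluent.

Conversion of C: C consumed = 0.427 × 317 = 135.4 kmol/h = 2ξ₁ + 1ξ₂.
Selectivity: 1ξ₁ / (2ξ₂) = 5.48 → ξ₁ = 10.96 ξ₂.
Substitute: (2·10.96 + 1) ξ₂ = 135.4 → ξ₂ = 5.906 kmol/h, ξ₁ = 64.73 kmol/h.
Outlet amounts (n = n₀ + Σ ν·ξ):
  C: 317 − 2(64.73) − 1(5.906) = 181.6
  F: 945 − 1(64.73) − 2(5.906) = 868.5
  A: 0 + 1(64.73) = 64.73
  B: 0 + 2(5.906) = 11.81
Total out = 1127 kmol/h; y_A = 64.73 / 1127 = 0.05745.

0.0575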